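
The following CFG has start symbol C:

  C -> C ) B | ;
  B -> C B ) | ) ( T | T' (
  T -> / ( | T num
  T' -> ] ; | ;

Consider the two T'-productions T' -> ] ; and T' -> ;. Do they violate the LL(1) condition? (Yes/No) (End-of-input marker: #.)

FIRST(] ;) = { ] } and FIRST(;) = { ; }.
The FIRST sets are disjoint and neither alternative is nullable — no conflict.

No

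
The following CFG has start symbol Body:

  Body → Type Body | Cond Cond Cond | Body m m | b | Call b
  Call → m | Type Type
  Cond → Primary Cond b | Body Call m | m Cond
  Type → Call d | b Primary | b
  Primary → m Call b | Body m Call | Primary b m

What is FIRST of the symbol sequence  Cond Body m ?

Add FIRST(Cond) = { b, m }; Cond is not nullable, stop.

{ b, m }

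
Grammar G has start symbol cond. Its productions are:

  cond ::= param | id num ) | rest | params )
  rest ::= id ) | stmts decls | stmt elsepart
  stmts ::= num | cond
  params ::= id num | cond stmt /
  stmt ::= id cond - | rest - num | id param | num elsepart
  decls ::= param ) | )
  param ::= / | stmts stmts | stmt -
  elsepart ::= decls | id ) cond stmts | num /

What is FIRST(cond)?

{ /, id, num }

From cond ::= param: add FIRST(param) = { /, id, num }.
cond ::= id num ) contributes {id}.
From cond ::= rest: add FIRST(rest) = { /, id, num }.
From cond ::= params ): add FIRST(params) = { /, id, num }.
Union: FIRST(cond) = { /, id, num }.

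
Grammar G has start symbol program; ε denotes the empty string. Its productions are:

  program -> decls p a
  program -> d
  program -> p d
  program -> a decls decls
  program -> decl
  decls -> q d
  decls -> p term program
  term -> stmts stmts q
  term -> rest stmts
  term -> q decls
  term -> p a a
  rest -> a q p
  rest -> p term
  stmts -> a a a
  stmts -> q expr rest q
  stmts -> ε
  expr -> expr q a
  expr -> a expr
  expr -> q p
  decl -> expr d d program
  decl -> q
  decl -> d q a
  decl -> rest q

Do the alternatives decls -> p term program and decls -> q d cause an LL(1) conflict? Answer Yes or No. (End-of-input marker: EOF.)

FIRST(p term program) = { p } and FIRST(q d) = { q }.
The FIRST sets are disjoint and neither alternative is nullable — no conflict.

No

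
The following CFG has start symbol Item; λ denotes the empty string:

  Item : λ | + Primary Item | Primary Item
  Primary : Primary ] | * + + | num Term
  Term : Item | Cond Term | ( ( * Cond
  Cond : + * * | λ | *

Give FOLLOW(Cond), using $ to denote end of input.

In Term : Cond Term: add FIRST(Term)\{λ} = { (, *, +, num }.
  Since Term is nullable, also add FOLLOW(Term) = { $, *, +, ], num }.
In Term : ( ( * Cond: Cond is at the end, add FOLLOW(Term) = { $, *, +, ], num }.
Union: FOLLOW(Cond) = { $, (, *, +, ], num }.

{ $, (, *, +, ], num }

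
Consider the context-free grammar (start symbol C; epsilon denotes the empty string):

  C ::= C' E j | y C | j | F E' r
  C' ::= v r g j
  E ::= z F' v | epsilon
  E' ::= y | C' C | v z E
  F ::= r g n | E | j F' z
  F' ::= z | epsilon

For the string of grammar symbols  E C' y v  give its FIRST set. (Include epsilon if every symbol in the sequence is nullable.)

{ v, z }

Add FIRST(E)\{epsilon} = { z }; E is nullable, continue.
Add FIRST(C') = { v }; C' is not nullable, stop.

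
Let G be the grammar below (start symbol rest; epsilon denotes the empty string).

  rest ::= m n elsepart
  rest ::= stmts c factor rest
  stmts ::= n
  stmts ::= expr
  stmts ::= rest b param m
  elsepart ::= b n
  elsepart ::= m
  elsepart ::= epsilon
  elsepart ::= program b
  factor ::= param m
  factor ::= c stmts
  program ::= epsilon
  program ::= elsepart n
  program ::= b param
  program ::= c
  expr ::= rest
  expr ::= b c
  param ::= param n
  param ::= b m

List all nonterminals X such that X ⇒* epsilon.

Directly nullable (have an epsilon-production): elsepart, program.
No other nonterminal has a production whose RHS symbols are all nullable.

{ elsepart, program }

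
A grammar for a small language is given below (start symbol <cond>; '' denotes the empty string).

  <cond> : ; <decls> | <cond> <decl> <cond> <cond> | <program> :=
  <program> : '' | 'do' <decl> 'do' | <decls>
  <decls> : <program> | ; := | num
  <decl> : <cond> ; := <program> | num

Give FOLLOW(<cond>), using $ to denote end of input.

<cond> is the start symbol, so $ ∈ FOLLOW(<cond>).
In <cond> : <cond> <decl> <cond> <cond>: add FIRST(<decl> <cond> <cond>) = { 'do', :=, ;, num }.
In <cond> : <cond> <decl> <cond> <cond>: add FIRST(<cond>) = { 'do', :=, ;, num }.
In <cond> : <cond> <decl> <cond> <cond>: <cond> is at the end, add FOLLOW(<cond>) = { $, 'do', :=, ;, num }.
In <decl> : <cond> ; := <program>: add FIRST(; := <program>) = { ; }.
Union: FOLLOW(<cond>) = { $, 'do', :=, ;, num }.

{ $, 'do', :=, ;, num }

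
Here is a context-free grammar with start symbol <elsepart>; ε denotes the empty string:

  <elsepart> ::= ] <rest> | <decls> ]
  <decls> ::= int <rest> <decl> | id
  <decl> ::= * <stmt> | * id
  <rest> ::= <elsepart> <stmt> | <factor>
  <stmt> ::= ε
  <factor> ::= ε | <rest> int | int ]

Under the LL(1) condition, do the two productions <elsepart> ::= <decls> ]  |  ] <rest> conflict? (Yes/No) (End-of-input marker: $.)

FIRST(<decls> ]) = { id, int } and FIRST(] <rest>) = { ] }.
The FIRST sets are disjoint and neither alternative is nullable — no conflict.

No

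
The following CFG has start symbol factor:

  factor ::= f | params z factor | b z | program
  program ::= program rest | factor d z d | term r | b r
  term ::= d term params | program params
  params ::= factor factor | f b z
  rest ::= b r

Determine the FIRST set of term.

term ::= d term params contributes {d}.
From term ::= program params: add FIRST(program) = { b, d, f }.
Union: FIRST(term) = { b, d, f }.

{ b, d, f }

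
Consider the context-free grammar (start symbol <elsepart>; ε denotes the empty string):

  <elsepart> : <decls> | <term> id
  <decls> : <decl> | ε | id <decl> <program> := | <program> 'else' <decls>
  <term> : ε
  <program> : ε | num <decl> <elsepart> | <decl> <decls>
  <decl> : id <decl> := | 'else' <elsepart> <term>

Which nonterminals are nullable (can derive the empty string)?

Directly nullable (have an ε-production): <decls>, <term>, <program>.
<elsepart> : <decls> with every symbol nullable, so <elsepart> is nullable.
No other nonterminal has a production whose RHS symbols are all nullable.

{ <decls>, <elsepart>, <program>, <term> }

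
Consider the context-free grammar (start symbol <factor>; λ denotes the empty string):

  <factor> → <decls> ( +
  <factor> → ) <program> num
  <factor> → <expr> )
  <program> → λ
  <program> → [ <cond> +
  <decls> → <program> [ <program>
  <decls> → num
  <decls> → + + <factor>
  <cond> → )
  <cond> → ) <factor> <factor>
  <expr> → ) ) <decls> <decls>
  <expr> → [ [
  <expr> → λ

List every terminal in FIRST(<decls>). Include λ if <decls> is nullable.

{ +, [, num }

From <decls> → <program> [ <program>: <program> nullable, take FIRST(<program>) ∪ {[} = { [ }.
<decls> → num contributes {num}.
<decls> → + + <factor> contributes {+}.
Union: FIRST(<decls>) = { +, [, num }.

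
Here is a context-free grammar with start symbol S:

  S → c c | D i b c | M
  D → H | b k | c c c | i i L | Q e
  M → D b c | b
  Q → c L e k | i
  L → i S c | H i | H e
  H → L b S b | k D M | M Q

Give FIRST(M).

From M → D b c: add FIRST(D) = { b, c, i, k }.
M → b contributes {b}.
Union: FIRST(M) = { b, c, i, k }.

{ b, c, i, k }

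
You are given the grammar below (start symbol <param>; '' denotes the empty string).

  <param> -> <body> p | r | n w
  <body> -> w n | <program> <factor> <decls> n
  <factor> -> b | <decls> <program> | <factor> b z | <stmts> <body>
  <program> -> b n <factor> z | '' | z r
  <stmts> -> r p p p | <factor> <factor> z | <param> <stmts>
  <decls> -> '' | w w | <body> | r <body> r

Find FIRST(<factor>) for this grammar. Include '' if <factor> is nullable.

<factor> -> b contributes {b}.
From <factor> -> <decls> <program>: <decls>, <program> nullable, take FIRST(<decls>) ∪ FIRST(<program>) = { b, n, r, w, z }; also '' since the whole RHS is nullable.
From <factor> -> <factor> b z: <factor> nullable, take FIRST(<factor>) ∪ {b} = { b, n, r, w, z }.
From <factor> -> <stmts> <body>: add FIRST(<stmts>) = { b, n, r, w, z }.
Union: FIRST(<factor>) = { b, n, r, w, z, '' }.

{ b, n, r, w, z, '' }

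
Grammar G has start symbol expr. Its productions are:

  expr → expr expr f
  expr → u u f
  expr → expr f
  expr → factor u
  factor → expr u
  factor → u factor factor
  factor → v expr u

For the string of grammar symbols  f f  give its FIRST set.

{ f }

f is a terminal; add {f} and stop.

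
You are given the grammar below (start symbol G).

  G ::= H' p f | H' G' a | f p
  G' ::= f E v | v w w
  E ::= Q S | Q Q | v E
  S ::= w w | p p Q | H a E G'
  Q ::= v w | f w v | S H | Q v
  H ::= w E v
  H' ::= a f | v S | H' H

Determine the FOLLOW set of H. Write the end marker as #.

In S ::= H a E G': add FIRST(a E G') = { a }.
In Q ::= S H: H is at the end, add FOLLOW(Q) = { f, p, v, w }.
In H' ::= H' H: H is at the end, add FOLLOW(H') = { f, p, v, w }.
Union: FOLLOW(H) = { a, f, p, v, w }.

{ a, f, p, v, w }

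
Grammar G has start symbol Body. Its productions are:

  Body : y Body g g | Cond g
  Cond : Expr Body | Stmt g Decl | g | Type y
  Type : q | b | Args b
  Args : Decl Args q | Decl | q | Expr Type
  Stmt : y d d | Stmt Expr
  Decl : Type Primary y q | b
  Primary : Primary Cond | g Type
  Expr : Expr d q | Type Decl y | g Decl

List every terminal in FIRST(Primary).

From Primary : Primary Cond: add FIRST(Primary) = { g }.
Primary : g Type contributes {g}.
Union: FIRST(Primary) = { g }.

{ g }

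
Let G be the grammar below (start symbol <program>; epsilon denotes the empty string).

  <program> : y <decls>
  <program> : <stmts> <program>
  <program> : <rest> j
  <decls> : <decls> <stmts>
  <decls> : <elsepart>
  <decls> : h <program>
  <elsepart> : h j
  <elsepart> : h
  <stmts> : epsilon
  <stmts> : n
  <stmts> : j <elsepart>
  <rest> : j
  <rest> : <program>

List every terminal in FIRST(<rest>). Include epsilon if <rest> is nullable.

<rest> : j contributes {j}.
From <rest> : <program>: add FIRST(<program>) = { j, n, y }.
Union: FIRST(<rest>) = { j, n, y }.

{ j, n, y }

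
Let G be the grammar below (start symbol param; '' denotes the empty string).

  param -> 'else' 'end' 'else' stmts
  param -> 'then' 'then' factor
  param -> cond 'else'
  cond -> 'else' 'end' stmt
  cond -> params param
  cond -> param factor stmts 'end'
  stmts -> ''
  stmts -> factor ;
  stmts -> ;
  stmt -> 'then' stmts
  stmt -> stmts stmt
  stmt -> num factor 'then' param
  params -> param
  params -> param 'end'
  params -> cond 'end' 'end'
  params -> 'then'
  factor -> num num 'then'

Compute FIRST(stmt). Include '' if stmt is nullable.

{ 'then', ;, num }

stmt -> 'then' stmts contributes {'then'}.
From stmt -> stmts stmt: stmts nullable, take FIRST(stmts) ∪ FIRST(stmt) = { 'then', ;, num }.
stmt -> num factor 'then' param contributes {num}.
Union: FIRST(stmt) = { 'then', ;, num }.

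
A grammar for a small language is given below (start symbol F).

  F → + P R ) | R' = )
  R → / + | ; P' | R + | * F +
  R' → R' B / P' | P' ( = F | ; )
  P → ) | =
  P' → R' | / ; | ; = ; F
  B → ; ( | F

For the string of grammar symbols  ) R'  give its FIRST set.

) is a terminal; add {)} and stop.

{ ) }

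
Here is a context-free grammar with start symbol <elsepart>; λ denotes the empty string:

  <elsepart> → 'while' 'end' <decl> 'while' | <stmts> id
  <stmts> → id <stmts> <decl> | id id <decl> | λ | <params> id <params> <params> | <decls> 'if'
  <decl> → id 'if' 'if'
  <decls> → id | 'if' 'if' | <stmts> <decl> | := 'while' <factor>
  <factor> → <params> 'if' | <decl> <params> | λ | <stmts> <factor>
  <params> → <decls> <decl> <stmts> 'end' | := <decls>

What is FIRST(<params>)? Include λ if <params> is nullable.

{ 'if', :=, id }

From <params> → <decls> <decl> <stmts> 'end': add FIRST(<decls>) = { 'if', :=, id }.
<params> → := <decls> contributes {:=}.
Union: FIRST(<params>) = { 'if', :=, id }.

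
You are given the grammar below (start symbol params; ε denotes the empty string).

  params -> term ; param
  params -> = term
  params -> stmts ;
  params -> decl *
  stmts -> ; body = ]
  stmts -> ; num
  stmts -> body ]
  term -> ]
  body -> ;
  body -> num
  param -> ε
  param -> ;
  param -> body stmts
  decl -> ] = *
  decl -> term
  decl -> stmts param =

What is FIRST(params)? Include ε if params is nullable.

From params -> term ; param: add FIRST(term) = { ] }.
params -> = term contributes {=}.
From params -> stmts ;: add FIRST(stmts) = { ;, num }.
From params -> decl *: add FIRST(decl) = { ;, ], num }.
Union: FIRST(params) = { ;, =, ], num }.

{ ;, =, ], num }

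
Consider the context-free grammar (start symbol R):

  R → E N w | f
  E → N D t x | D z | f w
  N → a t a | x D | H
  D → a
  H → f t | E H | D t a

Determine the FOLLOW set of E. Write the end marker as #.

{ a, f, x }

In R → E N w: add FIRST(N w) = { a, f, x }.
In H → E H: add FIRST(H) = { a, f, x }.
Union: FOLLOW(E) = { a, f, x }.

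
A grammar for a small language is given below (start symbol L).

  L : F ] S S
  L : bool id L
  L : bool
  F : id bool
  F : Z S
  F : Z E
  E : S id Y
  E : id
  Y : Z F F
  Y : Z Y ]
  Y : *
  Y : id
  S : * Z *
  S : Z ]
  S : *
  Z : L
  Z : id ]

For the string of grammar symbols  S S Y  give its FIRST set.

Add FIRST(S) = { *, bool, id }; S is not nullable, stop.

{ *, bool, id }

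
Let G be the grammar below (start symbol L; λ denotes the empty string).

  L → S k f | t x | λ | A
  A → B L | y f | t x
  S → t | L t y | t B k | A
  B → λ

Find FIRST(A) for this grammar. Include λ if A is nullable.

{ k, t, y, λ }

From A → B L: B, L nullable, take FIRST(B) ∪ FIRST(L) = { k, t, y }; also λ since the whole RHS is nullable.
A → y f contributes {y}.
A → t x contributes {t}.
Union: FIRST(A) = { k, t, y, λ }.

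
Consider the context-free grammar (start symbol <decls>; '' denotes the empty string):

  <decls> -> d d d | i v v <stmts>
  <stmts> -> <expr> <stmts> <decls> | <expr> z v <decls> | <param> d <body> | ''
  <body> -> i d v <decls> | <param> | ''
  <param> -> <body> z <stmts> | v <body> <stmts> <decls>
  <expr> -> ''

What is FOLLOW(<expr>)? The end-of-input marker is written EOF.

{ d, i, v, z }

In <stmts> -> <expr> <stmts> <decls>: add FIRST(<stmts> <decls>) = { d, i, v, z }.
In <stmts> -> <expr> z v <decls>: add FIRST(z v <decls>) = { z }.
Union: FOLLOW(<expr>) = { d, i, v, z }.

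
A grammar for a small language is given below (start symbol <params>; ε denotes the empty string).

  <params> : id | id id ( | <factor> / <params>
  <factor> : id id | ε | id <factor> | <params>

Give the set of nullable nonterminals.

{ <factor> }

Directly nullable (have an ε-production): <factor>.
No other nonterminal has a production whose RHS symbols are all nullable.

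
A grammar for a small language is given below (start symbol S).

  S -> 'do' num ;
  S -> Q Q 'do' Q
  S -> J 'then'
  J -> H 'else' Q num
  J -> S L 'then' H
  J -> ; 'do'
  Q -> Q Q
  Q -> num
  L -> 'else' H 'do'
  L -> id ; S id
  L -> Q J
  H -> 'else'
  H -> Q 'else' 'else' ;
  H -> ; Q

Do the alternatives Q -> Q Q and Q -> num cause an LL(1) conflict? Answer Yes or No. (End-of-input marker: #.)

Yes

FIRST(Q Q) = { num } and FIRST(num) = { num }.
Both contain num, so the two alternatives are not disjoint — LL(1) conflict.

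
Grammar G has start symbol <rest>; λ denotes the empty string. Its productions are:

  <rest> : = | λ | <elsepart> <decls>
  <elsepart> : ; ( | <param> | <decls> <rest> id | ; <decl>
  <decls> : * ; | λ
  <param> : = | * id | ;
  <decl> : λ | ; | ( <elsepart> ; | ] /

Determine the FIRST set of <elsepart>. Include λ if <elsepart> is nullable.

<elsepart> : ; ( contributes {;}.
From <elsepart> : <param>: add FIRST(<param>) = { *, ;, = }.
From <elsepart> : <decls> <rest> id: <decls>, <rest> nullable, take FIRST(<decls>) ∪ FIRST(<rest>) ∪ {id} = { *, ;, =, id }.
<elsepart> : ; <decl> contributes {;}.
Union: FIRST(<elsepart>) = { *, ;, =, id }.

{ *, ;, =, id }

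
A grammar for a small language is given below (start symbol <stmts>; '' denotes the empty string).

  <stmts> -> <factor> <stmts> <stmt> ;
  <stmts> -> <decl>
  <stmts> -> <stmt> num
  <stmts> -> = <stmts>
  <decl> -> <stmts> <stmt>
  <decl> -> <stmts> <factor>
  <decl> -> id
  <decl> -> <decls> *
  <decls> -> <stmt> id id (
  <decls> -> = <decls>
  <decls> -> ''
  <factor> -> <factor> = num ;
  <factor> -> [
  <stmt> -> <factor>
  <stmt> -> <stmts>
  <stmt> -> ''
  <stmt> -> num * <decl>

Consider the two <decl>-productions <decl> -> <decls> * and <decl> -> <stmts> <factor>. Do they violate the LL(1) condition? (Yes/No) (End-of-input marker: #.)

FIRST(<decls> *) = { *, =, [, id, num } and FIRST(<stmts> <factor>) = { *, =, [, id, num }.
Both contain *, so the two alternatives are not disjoint — LL(1) conflict.

Yes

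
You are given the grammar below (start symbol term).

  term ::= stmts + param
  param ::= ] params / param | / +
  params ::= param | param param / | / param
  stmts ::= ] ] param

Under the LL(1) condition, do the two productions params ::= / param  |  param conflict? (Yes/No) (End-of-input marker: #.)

FIRST(/ param) = { / } and FIRST(param) = { /, ] }.
Both contain /, so the two alternatives are not disjoint — LL(1) conflict.

Yes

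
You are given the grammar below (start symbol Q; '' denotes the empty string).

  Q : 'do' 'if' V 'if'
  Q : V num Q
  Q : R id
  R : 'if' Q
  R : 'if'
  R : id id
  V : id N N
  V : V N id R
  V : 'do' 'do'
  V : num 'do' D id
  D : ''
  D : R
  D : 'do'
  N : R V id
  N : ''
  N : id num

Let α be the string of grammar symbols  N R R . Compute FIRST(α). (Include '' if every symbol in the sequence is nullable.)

{ 'if', id }

Add FIRST(N)\{''} = { 'if', id }; N is nullable, continue.
Add FIRST(R) = { 'if', id }; R is not nullable, stop.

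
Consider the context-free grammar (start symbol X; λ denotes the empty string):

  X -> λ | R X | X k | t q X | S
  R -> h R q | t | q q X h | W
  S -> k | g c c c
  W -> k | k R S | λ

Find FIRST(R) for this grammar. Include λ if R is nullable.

R -> h R q contributes {h}.
R -> t contributes {t}.
R -> q q X h contributes {q}.
From R -> W: add FIRST(W) = { k, λ } (including λ since W is nullable).
Union: FIRST(R) = { h, k, q, t, λ }.

{ h, k, q, t, λ }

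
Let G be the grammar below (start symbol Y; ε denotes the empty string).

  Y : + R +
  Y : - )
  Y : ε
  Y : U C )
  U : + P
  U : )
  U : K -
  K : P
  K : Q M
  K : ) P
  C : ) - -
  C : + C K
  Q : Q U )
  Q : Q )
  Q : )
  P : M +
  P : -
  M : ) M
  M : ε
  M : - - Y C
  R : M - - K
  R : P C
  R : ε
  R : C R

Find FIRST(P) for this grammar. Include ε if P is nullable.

From P : M +: M nullable, take FIRST(M) ∪ {+} = { ), +, - }.
P : - contributes {-}.
Union: FIRST(P) = { ), +, - }.

{ ), +, - }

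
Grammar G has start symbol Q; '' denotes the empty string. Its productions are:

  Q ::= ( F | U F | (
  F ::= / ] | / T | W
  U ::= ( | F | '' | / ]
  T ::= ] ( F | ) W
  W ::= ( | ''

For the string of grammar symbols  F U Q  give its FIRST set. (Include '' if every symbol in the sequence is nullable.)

{ (, /, '' }

Add FIRST(F)\{''} = { (, / }; F is nullable, continue.
Add FIRST(U)\{''} = { (, / }; U is nullable, continue.
Add FIRST(Q)\{''} = { (, / }; Q is nullable, continue.
Every symbol is nullable, so include ''.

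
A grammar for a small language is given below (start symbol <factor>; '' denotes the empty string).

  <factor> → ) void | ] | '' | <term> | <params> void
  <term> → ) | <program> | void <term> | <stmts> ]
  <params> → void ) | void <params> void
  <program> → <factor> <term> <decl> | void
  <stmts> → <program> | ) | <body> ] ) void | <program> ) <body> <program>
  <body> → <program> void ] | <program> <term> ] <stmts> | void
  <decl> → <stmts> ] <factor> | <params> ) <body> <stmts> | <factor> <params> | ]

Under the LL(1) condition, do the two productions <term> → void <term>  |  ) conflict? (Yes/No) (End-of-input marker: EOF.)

No

FIRST(void <term>) = { void } and FIRST()) = { ) }.
The FIRST sets are disjoint and neither alternative is nullable — no conflict.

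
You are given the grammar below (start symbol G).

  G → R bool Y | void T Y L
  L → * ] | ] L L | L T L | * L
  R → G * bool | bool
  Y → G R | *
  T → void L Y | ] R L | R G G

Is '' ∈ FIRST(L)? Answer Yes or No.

No nonterminal in this grammar is nullable.
No production of L has an RHS whose symbols are all nullable, so L is not nullable.

No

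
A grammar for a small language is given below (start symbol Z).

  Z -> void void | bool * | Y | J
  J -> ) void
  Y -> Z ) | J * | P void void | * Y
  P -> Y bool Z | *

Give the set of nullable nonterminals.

No nonterminal has an empty production or an RHS whose symbols are all nullable.

{ } (none)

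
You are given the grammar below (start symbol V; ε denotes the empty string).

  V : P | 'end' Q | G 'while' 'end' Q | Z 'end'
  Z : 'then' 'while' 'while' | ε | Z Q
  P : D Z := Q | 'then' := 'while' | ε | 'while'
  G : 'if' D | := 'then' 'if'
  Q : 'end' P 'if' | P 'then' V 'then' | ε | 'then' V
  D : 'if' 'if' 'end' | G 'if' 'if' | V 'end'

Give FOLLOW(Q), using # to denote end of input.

In V : 'end' Q: Q is at the end, add FOLLOW(V) = { #, 'end', 'if', 'then', 'while', := }.
In V : G 'while' 'end' Q: Q is at the end, add FOLLOW(V) = { #, 'end', 'if', 'then', 'while', := }.
In Z : Z Q: Q is at the end, add FOLLOW(Z) = { 'end', 'if', 'then', 'while', := }.
In P : D Z := Q: Q is at the end, add FOLLOW(P) = { #, 'end', 'if', 'then', 'while', := }.
Union: FOLLOW(Q) = { #, 'end', 'if', 'then', 'while', := }.

{ #, 'end', 'if', 'then', 'while', := }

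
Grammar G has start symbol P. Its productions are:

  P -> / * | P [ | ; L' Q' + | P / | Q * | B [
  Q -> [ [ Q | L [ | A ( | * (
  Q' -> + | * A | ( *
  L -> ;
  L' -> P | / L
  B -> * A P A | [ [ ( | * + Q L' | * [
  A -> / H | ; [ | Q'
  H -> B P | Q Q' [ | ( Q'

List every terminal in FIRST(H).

{ (, *, +, /, ;, [ }

From H -> B P: add FIRST(B) = { *, [ }.
From H -> Q Q' [: add FIRST(Q) = { (, *, +, /, ;, [ }.
H -> ( Q' contributes {(}.
Union: FIRST(H) = { (, *, +, /, ;, [ }.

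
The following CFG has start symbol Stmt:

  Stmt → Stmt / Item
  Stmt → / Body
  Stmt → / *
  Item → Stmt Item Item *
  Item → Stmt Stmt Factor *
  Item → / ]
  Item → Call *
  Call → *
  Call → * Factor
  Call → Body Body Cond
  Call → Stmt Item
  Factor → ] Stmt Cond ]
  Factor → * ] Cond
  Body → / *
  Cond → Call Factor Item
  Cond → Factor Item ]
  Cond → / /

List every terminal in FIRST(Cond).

From Cond → Call Factor Item: add FIRST(Call) = { *, / }.
From Cond → Factor Item ]: add FIRST(Factor) = { *, ] }.
Cond → / / contributes {/}.
Union: FIRST(Cond) = { *, /, ] }.

{ *, /, ] }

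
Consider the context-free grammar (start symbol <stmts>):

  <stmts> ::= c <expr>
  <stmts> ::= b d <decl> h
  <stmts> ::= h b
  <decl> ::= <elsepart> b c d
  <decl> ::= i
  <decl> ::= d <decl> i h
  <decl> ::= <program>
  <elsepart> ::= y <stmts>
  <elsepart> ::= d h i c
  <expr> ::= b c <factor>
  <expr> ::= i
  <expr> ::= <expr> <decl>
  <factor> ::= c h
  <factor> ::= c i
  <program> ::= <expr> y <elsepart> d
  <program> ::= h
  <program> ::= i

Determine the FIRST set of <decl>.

From <decl> ::= <elsepart> b c d: add FIRST(<elsepart>) = { d, y }.
<decl> ::= i contributes {i}.
<decl> ::= d <decl> i h contributes {d}.
From <decl> ::= <program>: add FIRST(<program>) = { b, h, i }.
Union: FIRST(<decl>) = { b, d, h, i, y }.

{ b, d, h, i, y }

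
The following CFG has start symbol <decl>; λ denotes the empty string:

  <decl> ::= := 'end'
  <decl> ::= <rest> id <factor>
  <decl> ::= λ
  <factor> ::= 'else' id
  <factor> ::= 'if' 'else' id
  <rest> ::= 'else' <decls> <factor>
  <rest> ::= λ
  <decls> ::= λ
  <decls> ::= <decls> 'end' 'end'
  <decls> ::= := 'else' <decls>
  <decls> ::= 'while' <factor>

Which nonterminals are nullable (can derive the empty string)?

{ <decl>, <decls>, <rest> }

Directly nullable (have an λ-production): <decl>, <rest>, <decls>.
No other nonterminal has a production whose RHS symbols are all nullable.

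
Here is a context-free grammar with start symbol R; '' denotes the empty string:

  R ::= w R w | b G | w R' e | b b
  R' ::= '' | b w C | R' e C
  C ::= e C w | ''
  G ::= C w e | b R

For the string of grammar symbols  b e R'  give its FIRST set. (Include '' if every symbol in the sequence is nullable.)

{ b }

b is a terminal; add {b} and stop.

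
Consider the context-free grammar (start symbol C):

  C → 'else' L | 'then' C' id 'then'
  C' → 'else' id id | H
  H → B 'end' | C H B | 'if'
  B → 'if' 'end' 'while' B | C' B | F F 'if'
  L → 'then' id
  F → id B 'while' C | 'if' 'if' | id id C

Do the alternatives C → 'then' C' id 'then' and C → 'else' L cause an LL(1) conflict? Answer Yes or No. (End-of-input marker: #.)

No

FIRST('then' C' id 'then') = { 'then' } and FIRST('else' L) = { 'else' }.
The FIRST sets are disjoint and neither alternative is nullable — no conflict.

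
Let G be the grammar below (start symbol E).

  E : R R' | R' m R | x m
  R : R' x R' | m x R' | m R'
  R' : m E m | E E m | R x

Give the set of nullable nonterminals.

{ } (none)

No nonterminal has an empty production or an RHS whose symbols are all nullable.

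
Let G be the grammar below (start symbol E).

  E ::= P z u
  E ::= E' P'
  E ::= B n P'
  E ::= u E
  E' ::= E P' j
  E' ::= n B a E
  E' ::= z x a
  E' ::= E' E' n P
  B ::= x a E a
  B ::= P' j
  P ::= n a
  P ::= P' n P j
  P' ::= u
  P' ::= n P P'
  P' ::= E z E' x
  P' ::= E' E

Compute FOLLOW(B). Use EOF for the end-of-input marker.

{ a, n }

In E ::= B n P': add FIRST(n P') = { n }.
In E' ::= n B a E: add FIRST(a E) = { a }.
Union: FOLLOW(B) = { a, n }.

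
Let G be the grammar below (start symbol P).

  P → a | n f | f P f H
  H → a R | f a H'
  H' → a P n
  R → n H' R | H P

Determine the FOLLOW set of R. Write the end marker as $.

{ $, a, f, n }

In H → a R: R is at the end, add FOLLOW(H) = { $, a, f, n }.
In R → n H' R: R is at the end, add FOLLOW(R) = { $, a, f, n }.
Union: FOLLOW(R) = { $, a, f, n }.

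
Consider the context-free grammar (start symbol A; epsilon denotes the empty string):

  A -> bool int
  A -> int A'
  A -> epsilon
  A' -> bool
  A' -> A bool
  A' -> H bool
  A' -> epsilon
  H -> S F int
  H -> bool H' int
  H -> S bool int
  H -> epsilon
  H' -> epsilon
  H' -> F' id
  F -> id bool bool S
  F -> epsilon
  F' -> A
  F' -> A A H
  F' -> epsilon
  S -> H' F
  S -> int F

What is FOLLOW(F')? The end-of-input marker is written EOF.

In H' -> F' id: add FIRST(id) = { id }.
Union: FOLLOW(F') = { id }.

{ id }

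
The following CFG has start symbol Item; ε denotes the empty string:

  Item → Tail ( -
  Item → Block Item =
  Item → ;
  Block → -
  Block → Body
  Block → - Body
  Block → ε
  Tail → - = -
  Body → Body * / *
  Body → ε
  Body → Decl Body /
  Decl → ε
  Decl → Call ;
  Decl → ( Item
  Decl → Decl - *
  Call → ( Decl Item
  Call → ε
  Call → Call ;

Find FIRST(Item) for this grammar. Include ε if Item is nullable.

{ (, *, -, /, ; }

From Item → Tail ( -: add FIRST(Tail) = { - }.
From Item → Block Item =: Block nullable, take FIRST(Block) ∪ FIRST(Item) = { (, *, -, /, ; }.
Item → ; contributes {;}.
Union: FIRST(Item) = { (, *, -, /, ; }.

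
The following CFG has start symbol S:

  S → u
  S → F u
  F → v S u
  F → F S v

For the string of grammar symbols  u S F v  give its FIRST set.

u is a terminal; add {u} and stop.

{ u }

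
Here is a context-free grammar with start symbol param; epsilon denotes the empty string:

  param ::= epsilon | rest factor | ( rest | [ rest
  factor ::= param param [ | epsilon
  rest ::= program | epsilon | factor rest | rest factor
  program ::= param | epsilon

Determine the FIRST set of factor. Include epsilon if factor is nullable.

{ (, [, epsilon }

From factor ::= param param [: param, param nullable, take FIRST(param) ∪ FIRST(param) ∪ {[} = { (, [ }.
factor ::= epsilon contributes epsilon.
Union: FIRST(factor) = { (, [, epsilon }.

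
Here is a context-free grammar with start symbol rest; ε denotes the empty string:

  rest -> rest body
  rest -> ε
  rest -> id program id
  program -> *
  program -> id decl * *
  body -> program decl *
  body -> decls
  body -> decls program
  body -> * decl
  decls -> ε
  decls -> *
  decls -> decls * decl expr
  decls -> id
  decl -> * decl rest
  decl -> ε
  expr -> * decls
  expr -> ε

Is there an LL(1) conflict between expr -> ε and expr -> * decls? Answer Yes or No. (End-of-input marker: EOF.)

FIRST(ε) = { ε } and FIRST(* decls) = { * }.
The first alternative is nullable and FOLLOW(expr) = { EOF, *, id } shares * with FIRST of the second — conflict.

Yes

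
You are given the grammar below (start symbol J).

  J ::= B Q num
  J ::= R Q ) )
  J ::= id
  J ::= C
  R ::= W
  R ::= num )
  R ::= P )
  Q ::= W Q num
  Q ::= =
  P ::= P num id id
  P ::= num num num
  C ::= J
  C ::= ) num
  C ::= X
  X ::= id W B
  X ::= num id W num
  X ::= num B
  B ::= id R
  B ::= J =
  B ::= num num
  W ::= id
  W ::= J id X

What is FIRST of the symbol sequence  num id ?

num is a terminal; add {num} and stop.

{ num }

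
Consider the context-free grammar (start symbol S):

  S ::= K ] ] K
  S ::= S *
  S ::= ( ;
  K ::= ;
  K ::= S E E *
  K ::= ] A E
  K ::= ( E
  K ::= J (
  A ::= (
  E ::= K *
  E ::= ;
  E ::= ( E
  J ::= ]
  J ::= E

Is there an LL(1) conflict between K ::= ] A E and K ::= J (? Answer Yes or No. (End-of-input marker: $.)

FIRST(] A E) = { ] } and FIRST(J () = { (, ;, ] }.
Both contain ], so the two alternatives are not disjoint — LL(1) conflict.

Yes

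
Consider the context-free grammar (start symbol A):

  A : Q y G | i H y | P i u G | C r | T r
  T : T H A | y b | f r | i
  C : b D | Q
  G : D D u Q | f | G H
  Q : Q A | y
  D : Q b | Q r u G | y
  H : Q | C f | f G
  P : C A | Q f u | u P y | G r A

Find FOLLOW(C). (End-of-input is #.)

In A : C r: add FIRST(r) = { r }.
In H : C f: add FIRST(f) = { f }.
In P : C A: add FIRST(A) = { b, f, i, u, y }.
Union: FOLLOW(C) = { b, f, i, r, u, y }.

{ b, f, i, r, u, y }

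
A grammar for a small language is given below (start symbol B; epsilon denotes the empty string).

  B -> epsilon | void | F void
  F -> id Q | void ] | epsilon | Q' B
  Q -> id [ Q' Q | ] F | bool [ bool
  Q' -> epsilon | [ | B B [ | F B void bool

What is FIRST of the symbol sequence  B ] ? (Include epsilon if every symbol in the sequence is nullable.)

{ [, ], id, void }

Add FIRST(B)\{epsilon} = { [, id, void }; B is nullable, continue.
] is a terminal; add {]} and stop.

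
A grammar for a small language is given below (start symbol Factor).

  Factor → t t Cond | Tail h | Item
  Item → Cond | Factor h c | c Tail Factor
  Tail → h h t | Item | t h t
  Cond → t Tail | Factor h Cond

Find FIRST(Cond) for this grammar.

{ c, h, t }

Cond → t Tail contributes {t}.
From Cond → Factor h Cond: add FIRST(Factor) = { c, h, t }.
Union: FIRST(Cond) = { c, h, t }.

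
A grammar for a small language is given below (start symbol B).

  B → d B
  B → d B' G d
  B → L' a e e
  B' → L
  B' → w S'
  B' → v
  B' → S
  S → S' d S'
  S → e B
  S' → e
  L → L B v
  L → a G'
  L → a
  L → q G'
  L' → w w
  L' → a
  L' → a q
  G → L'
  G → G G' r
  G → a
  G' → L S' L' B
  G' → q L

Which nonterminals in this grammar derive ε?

No nonterminal has an empty production or an RHS whose symbols are all nullable.

{ } (none)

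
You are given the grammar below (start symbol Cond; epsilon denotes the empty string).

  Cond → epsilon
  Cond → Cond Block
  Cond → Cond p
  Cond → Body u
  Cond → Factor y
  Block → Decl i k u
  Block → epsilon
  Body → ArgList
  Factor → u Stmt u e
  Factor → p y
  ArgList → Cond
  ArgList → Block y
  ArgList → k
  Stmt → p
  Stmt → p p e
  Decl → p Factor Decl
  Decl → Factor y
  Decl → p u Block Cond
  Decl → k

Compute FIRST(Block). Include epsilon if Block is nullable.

From Block → Decl i k u: add FIRST(Decl) = { k, p, u }.
Block → epsilon contributes epsilon.
Union: FIRST(Block) = { k, p, u, epsilon }.

{ k, p, u, epsilon }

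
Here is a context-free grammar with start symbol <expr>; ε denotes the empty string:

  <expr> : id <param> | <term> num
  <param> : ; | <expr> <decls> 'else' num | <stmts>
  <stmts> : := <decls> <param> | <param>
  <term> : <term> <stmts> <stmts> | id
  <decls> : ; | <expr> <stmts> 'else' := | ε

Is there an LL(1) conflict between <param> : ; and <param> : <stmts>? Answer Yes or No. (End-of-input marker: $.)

Yes

FIRST(;) = { ; } and FIRST(<stmts>) = { :=, ;, id }.
Both contain ;, so the two alternatives are not disjoint — LL(1) conflict.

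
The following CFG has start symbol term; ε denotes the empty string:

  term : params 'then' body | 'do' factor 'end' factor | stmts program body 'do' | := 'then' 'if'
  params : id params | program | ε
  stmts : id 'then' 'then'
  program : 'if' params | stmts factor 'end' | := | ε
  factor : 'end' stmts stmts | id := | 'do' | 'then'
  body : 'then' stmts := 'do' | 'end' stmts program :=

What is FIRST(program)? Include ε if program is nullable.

program : 'if' params contributes {'if'}.
From program : stmts factor 'end': add FIRST(stmts) = { id }.
program : := contributes {:=}.
program : ε contributes ε.
Union: FIRST(program) = { 'if', :=, id, ε }.

{ 'if', :=, id, ε }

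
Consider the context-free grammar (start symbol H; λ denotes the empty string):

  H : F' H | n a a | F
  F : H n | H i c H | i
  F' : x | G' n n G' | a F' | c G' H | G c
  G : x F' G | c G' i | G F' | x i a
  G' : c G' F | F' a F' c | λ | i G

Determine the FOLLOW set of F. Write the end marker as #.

In H : F: F is at the end, add FOLLOW(H) = { #, a, c, i, n, x }.
In G' : c G' F: F is at the end, add FOLLOW(G') = { a, c, i, n, x }.
Union: FOLLOW(F) = { #, a, c, i, n, x }.

{ #, a, c, i, n, x }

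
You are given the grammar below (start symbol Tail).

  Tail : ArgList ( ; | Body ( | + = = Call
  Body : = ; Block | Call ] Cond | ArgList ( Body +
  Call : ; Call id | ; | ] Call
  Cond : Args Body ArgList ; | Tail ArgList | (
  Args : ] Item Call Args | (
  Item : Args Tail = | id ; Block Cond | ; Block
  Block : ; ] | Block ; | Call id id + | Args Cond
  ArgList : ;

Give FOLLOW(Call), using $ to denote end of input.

{ $, (, ;, =, ], id }

In Tail : + = = Call: Call is at the end, add FOLLOW(Tail) = { $, ;, = }.
In Body : Call ] Cond: add FIRST(] Cond) = { ] }.
In Call : ; Call id: add FIRST(id) = { id }.
In Call : ] Call: Call is at the end, add FOLLOW(Call) = { $, (, ;, =, ], id }.
In Args : ] Item Call Args: add FIRST(Args) = { (, ] }.
In Block : Call id id +: add FIRST(id id +) = { id }.
Union: FOLLOW(Call) = { $, (, ;, =, ], id }.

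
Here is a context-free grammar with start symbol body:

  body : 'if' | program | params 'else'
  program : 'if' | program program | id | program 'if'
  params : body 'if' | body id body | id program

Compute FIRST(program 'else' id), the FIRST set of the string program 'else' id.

Add FIRST(program) = { 'if', id }; program is not nullable, stop.

{ 'if', id }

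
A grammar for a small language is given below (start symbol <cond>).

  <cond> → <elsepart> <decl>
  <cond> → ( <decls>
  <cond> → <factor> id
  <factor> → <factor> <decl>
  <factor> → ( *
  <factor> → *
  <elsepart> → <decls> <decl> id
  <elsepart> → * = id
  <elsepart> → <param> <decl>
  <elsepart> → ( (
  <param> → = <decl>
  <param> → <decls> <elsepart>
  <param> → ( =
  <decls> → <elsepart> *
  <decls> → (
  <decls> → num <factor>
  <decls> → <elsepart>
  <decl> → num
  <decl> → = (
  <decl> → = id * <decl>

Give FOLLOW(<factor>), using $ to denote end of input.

In <cond> → <factor> id: add FIRST(id) = { id }.
In <factor> → <factor> <decl>: add FIRST(<decl>) = { =, num }.
In <decls> → num <factor>: <factor> is at the end, add FOLLOW(<decls>) = { $, (, *, =, num }.
Union: FOLLOW(<factor>) = { $, (, *, =, id, num }.

{ $, (, *, =, id, num }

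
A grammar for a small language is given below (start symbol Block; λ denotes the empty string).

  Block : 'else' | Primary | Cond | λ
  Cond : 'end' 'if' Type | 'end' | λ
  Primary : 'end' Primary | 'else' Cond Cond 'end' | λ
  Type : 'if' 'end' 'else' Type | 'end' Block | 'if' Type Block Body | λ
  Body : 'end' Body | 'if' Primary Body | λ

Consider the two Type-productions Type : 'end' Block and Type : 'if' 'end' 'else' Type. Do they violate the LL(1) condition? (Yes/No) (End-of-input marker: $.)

No

FIRST('end' Block) = { 'end' } and FIRST('if' 'end' 'else' Type) = { 'if' }.
The FIRST sets are disjoint and neither alternative is nullable — no conflict.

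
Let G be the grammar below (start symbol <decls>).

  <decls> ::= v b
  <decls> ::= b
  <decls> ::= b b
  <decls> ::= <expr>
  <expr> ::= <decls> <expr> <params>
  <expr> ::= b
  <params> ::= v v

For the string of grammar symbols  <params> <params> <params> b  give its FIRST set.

Add FIRST(<params>) = { v }; <params> is not nullable, stop.

{ v }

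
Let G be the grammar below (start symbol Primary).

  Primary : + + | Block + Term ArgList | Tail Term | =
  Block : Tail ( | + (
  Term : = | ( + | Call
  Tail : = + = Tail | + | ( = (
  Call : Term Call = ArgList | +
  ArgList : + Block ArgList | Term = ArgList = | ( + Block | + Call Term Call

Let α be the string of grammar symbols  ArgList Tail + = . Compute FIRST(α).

{ (, +, = }

Add FIRST(ArgList) = { (, +, = }; ArgList is not nullable, stop.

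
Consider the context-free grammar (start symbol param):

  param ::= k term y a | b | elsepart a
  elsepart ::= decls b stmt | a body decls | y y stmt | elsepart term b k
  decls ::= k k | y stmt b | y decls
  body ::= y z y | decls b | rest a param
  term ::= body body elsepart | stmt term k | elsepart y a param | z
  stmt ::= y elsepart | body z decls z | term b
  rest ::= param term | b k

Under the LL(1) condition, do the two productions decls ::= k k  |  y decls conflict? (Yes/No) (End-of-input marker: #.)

No

FIRST(k k) = { k } and FIRST(y decls) = { y }.
The FIRST sets are disjoint and neither alternative is nullable — no conflict.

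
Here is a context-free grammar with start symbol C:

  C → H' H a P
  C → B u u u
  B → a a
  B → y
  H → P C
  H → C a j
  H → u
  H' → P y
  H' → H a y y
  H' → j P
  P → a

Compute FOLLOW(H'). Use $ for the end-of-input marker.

{ a, j, u, y }

In C → H' H a P: add FIRST(H a P) = { a, j, u, y }.
Union: FOLLOW(H') = { a, j, u, y }.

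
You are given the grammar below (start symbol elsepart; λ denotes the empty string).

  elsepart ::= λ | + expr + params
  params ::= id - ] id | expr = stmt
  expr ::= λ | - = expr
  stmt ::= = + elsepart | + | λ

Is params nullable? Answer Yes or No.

No

Nullable nonterminals: elsepart, expr, stmt.
No production of params has an RHS whose symbols are all nullable, so params is not nullable.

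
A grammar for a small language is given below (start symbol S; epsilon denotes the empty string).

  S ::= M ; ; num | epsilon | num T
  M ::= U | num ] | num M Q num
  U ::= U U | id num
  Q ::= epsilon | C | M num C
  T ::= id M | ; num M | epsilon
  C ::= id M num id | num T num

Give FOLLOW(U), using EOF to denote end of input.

{ EOF, ;, id, num }

In M ::= U: U is at the end, add FOLLOW(M) = { EOF, ;, id, num }.
In U ::= U U: add FIRST(U) = { id }.
In U ::= U U: U is at the end, add FOLLOW(U) = { EOF, ;, id, num }.
Union: FOLLOW(U) = { EOF, ;, id, num }.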